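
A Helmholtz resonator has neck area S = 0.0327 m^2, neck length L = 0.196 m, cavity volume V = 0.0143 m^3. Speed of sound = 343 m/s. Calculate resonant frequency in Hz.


Given values:
  S = 0.0327 m^2, L = 0.196 m, V = 0.0143 m^3, c = 343 m/s
Formula: f = (c / (2*pi)) * sqrt(S / (V * L))
Compute V * L = 0.0143 * 0.196 = 0.0028028
Compute S / (V * L) = 0.0327 / 0.0028028 = 11.6669
Compute sqrt(11.6669) = 3.415684
Compute c / (2*pi) = 343 / 6.283185 = 54.590148
f = 54.590148 * 3.415684 = 186.46

186.46 Hz


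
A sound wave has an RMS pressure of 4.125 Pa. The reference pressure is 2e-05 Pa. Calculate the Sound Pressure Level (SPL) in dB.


Given values:
  p = 4.125 Pa
  p_ref = 2e-05 Pa
Formula: SPL = 20 * log10(p / p_ref)
Compute ratio: p / p_ref = 4.125 / 2e-05 = 206250
Compute log10: log10(206250) = 5.314394
Multiply: SPL = 20 * 5.314394 = 106.29

106.29 dB


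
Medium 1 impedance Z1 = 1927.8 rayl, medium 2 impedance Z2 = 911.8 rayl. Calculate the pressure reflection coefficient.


Given values:
  Z1 = 1927.8 rayl, Z2 = 911.8 rayl
Formula: R = (Z2 - Z1) / (Z2 + Z1)
Numerator: Z2 - Z1 = 911.8 - 1927.8 = -1016.0
Denominator: Z2 + Z1 = 911.8 + 1927.8 = 2839.6
R = -1016.0 / 2839.6 = -0.3578

-0.3578


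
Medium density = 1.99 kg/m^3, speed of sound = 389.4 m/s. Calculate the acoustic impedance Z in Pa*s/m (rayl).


Given values:
  rho = 1.99 kg/m^3
  c = 389.4 m/s
Formula: Z = rho * c
Z = 1.99 * 389.4
Z = 774.91

774.91 rayl


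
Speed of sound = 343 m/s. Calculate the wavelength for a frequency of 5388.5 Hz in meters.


Given values:
  c = 343 m/s, f = 5388.5 Hz
Formula: lambda = c / f
lambda = 343 / 5388.5
lambda = 0.0637

0.0637 m


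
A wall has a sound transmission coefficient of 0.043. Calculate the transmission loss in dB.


Given values:
  tau = 0.043
Formula: TL = 10 * log10(1 / tau)
Compute 1 / tau = 1 / 0.043 = 23.2558
Compute log10(23.2558) = 1.366531
TL = 10 * 1.366531 = 13.67

13.67 dB


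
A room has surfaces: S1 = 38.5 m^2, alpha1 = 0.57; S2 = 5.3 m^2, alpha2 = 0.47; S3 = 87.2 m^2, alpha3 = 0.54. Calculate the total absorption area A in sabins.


Given surfaces:
  Surface 1: 38.5 * 0.57 = 21.945
  Surface 2: 5.3 * 0.47 = 2.491
  Surface 3: 87.2 * 0.54 = 47.088
Formula: A = sum(Si * alpha_i)
A = 21.945 + 2.491 + 47.088
A = 71.52

71.52 sabins


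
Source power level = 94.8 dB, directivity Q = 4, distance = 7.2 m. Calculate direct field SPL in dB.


Given values:
  Lw = 94.8 dB, Q = 4, r = 7.2 m
Formula: SPL = Lw + 10 * log10(Q / (4 * pi * r^2))
Compute 4 * pi * r^2 = 4 * pi * 7.2^2 = 651.4407
Compute Q / denom = 4 / 651.4407 = 0.00614024
Compute 10 * log10(0.00614024) = -22.1181
SPL = 94.8 + (-22.1181) = 72.68

72.68 dB


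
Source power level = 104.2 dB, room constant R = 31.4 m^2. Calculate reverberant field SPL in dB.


Given values:
  Lw = 104.2 dB, R = 31.4 m^2
Formula: SPL = Lw + 10 * log10(4 / R)
Compute 4 / R = 4 / 31.4 = 0.127389
Compute 10 * log10(0.127389) = -8.9487
SPL = 104.2 + (-8.9487) = 95.25

95.25 dB


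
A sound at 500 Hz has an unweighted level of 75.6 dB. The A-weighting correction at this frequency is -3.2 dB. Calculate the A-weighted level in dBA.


Given values:
  SPL = 75.6 dB
  A-weighting at 500 Hz = -3.2 dB
Formula: L_A = SPL + A_weight
L_A = 75.6 + (-3.2)
L_A = 72.4

72.4 dBA


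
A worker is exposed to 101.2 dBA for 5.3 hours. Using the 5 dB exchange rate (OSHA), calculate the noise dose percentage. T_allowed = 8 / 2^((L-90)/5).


Given values:
  L = 101.2 dBA, T = 5.3 hours
Formula: T_allowed = 8 / 2^((L - 90) / 5)
Compute exponent: (101.2 - 90) / 5 = 2.24
Compute 2^(2.24) = 4.723971
T_allowed = 8 / 4.723971 = 1.69349 hours
Dose = (T / T_allowed) * 100
Dose = (5.3 / 1.69349) * 100 = 312.96

312.96 %


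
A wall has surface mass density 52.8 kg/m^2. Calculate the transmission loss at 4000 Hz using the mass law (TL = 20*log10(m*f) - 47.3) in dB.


Given values:
  m = 52.8 kg/m^2, f = 4000 Hz
Formula: TL = 20 * log10(m * f) - 47.3
Compute m * f = 52.8 * 4000 = 211200.0
Compute log10(211200.0) = 5.324694
Compute 20 * 5.324694 = 106.4939
TL = 106.4939 - 47.3 = 59.19

59.19 dB


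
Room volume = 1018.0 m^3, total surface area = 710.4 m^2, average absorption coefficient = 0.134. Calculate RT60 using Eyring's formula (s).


Given values:
  V = 1018.0 m^3, S = 710.4 m^2, alpha = 0.134
Formula: RT60 = 0.161 * V / (-S * ln(1 - alpha))
Compute ln(1 - 0.134) = ln(0.866) = -0.14387
Denominator: -710.4 * -0.14387 = 102.2052
Numerator: 0.161 * 1018.0 = 163.898
RT60 = 163.898 / 102.2052 = 1.604

1.604 s


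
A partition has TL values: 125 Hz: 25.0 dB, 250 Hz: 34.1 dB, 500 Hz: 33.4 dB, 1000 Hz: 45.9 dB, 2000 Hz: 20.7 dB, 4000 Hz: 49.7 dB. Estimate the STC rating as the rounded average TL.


Given TL values at each frequency:
  125 Hz: 25.0 dB
  250 Hz: 34.1 dB
  500 Hz: 33.4 dB
  1000 Hz: 45.9 dB
  2000 Hz: 20.7 dB
  4000 Hz: 49.7 dB
Formula: STC ~ round(average of TL values)
Sum = 25.0 + 34.1 + 33.4 + 45.9 + 20.7 + 49.7 = 208.8
Average = 208.8 / 6 = 34.8
Rounded: 35

35


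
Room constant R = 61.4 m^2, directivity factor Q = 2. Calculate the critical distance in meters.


Given values:
  R = 61.4 m^2, Q = 2
Formula: d_c = 0.141 * sqrt(Q * R)
Compute Q * R = 2 * 61.4 = 122.8
Compute sqrt(122.8) = 11.0815
d_c = 0.141 * 11.0815 = 1.562

1.562 m


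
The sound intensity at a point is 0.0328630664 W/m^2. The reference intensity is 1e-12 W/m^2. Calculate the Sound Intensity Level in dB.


Given values:
  I = 0.0328630664 W/m^2
  I_ref = 1e-12 W/m^2
Formula: SIL = 10 * log10(I / I_ref)
Compute ratio: I / I_ref = 32863066400
Compute log10: log10(32863066400) = 10.516708
Multiply: SIL = 10 * 10.516708 = 105.17

105.17 dB


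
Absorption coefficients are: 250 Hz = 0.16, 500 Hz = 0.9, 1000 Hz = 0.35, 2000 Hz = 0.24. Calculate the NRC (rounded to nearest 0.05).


Given values:
  a_250 = 0.16, a_500 = 0.9
  a_1000 = 0.35, a_2000 = 0.24
Formula: NRC = (a250 + a500 + a1000 + a2000) / 4
Sum = 0.16 + 0.9 + 0.35 + 0.24 = 1.65
NRC = 1.65 / 4 = 0.4125
Rounded to nearest 0.05: 0.4

0.4


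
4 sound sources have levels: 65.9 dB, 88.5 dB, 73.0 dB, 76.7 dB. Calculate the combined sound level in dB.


Formula: L_total = 10 * log10( sum(10^(Li/10)) )
  Source 1: 10^(65.9/10) = 3890451.4499
  Source 2: 10^(88.5/10) = 707945784.3841
  Source 3: 10^(73.0/10) = 19952623.1497
  Source 4: 10^(76.7/10) = 46773514.1287
Sum of linear values = 778562373.1124
L_total = 10 * log10(778562373.1124) = 88.91

88.91 dB


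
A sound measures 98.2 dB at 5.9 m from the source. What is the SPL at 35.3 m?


Given values:
  SPL1 = 98.2 dB, r1 = 5.9 m, r2 = 35.3 m
Formula: SPL2 = SPL1 - 20 * log10(r2 / r1)
Compute ratio: r2 / r1 = 35.3 / 5.9 = 5.9831
Compute log10: log10(5.9831) = 0.776926
Compute drop: 20 * 0.776926 = 15.5385
SPL2 = 98.2 - 15.5385 = 82.66

82.66 dB


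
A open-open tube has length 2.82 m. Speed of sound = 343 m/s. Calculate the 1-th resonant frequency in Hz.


Given values:
  Tube type: open-open, L = 2.82 m, c = 343 m/s, n = 1
Formula: f_n = n * c / (2 * L)
Compute 2 * L = 2 * 2.82 = 5.64
f = 1 * 343 / 5.64
f = 60.82

60.82 Hz


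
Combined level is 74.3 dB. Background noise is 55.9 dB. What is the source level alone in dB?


Given values:
  L_total = 74.3 dB, L_bg = 55.9 dB
Formula: L_source = 10 * log10(10^(L_total/10) - 10^(L_bg/10))
Convert to linear:
  10^(74.3/10) = 26915348.0393
  10^(55.9/10) = 389045.145
Difference: 26915348.0393 - 389045.145 = 26526302.8943
L_source = 10 * log10(26526302.8943) = 74.24

74.24 dB


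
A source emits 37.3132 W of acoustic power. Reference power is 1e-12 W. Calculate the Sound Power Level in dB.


Given values:
  W = 37.3132 W
  W_ref = 1e-12 W
Formula: SWL = 10 * log10(W / W_ref)
Compute ratio: W / W_ref = 37313200000000
Compute log10: log10(37313200000000) = 13.571862
Multiply: SWL = 10 * 13.571862 = 135.72

135.72 dB


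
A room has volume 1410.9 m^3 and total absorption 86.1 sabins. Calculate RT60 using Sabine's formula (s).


Given values:
  V = 1410.9 m^3
  A = 86.1 sabins
Formula: RT60 = 0.161 * V / A
Numerator: 0.161 * 1410.9 = 227.1549
RT60 = 227.1549 / 86.1 = 2.638

2.638 s


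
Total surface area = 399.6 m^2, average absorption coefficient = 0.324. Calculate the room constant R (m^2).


Given values:
  S = 399.6 m^2, alpha = 0.324
Formula: R = S * alpha / (1 - alpha)
Numerator: 399.6 * 0.324 = 129.4704
Denominator: 1 - 0.324 = 0.676
R = 129.4704 / 0.676 = 191.52

191.52 m^2


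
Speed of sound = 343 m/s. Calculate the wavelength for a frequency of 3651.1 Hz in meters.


Given values:
  c = 343 m/s, f = 3651.1 Hz
Formula: lambda = c / f
lambda = 343 / 3651.1
lambda = 0.0939

0.0939 m


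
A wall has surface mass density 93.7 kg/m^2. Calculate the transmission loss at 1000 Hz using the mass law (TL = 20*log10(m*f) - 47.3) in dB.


Given values:
  m = 93.7 kg/m^2, f = 1000 Hz
Formula: TL = 20 * log10(m * f) - 47.3
Compute m * f = 93.7 * 1000 = 93700.0
Compute log10(93700.0) = 4.97174
Compute 20 * 4.97174 = 99.4348
TL = 99.4348 - 47.3 = 52.13

52.13 dB


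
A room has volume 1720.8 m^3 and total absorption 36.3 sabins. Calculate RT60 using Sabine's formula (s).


Given values:
  V = 1720.8 m^3
  A = 36.3 sabins
Formula: RT60 = 0.161 * V / A
Numerator: 0.161 * 1720.8 = 277.0488
RT60 = 277.0488 / 36.3 = 7.632

7.632 s


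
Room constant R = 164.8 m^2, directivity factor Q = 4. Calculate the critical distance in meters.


Given values:
  R = 164.8 m^2, Q = 4
Formula: d_c = 0.141 * sqrt(Q * R)
Compute Q * R = 4 * 164.8 = 659.2
Compute sqrt(659.2) = 25.6749
d_c = 0.141 * 25.6749 = 3.62

3.62 m


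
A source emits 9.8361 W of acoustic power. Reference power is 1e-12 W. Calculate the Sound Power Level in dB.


Given values:
  W = 9.8361 W
  W_ref = 1e-12 W
Formula: SWL = 10 * log10(W / W_ref)
Compute ratio: W / W_ref = 9836100000000
Compute log10: log10(9836100000000) = 12.992823
Multiply: SWL = 10 * 12.992823 = 129.93

129.93 dB


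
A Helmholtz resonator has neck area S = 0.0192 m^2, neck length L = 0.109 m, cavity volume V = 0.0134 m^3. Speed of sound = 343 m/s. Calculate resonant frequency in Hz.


Given values:
  S = 0.0192 m^2, L = 0.109 m, V = 0.0134 m^3, c = 343 m/s
Formula: f = (c / (2*pi)) * sqrt(S / (V * L))
Compute V * L = 0.0134 * 0.109 = 0.0014606
Compute S / (V * L) = 0.0192 / 0.0014606 = 13.1453
Compute sqrt(13.1453) = 3.625645
Compute c / (2*pi) = 343 / 6.283185 = 54.590148
f = 54.590148 * 3.625645 = 197.92

197.92 Hz


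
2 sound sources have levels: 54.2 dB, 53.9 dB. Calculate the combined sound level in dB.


Formula: L_total = 10 * log10( sum(10^(Li/10)) )
  Source 1: 10^(54.2/10) = 263026.7992
  Source 2: 10^(53.9/10) = 245470.8916
Sum of linear values = 508497.6908
L_total = 10 * log10(508497.6908) = 57.06

57.06 dB


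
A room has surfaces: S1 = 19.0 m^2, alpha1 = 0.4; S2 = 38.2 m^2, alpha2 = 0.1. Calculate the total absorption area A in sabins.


Given surfaces:
  Surface 1: 19.0 * 0.4 = 7.6
  Surface 2: 38.2 * 0.1 = 3.82
Formula: A = sum(Si * alpha_i)
A = 7.6 + 3.82
A = 11.42

11.42 sabins


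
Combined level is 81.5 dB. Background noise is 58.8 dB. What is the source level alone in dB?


Given values:
  L_total = 81.5 dB, L_bg = 58.8 dB
Formula: L_source = 10 * log10(10^(L_total/10) - 10^(L_bg/10))
Convert to linear:
  10^(81.5/10) = 141253754.4623
  10^(58.8/10) = 758577.575
Difference: 141253754.4623 - 758577.575 = 140495176.8873
L_source = 10 * log10(140495176.8873) = 81.48

81.48 dB


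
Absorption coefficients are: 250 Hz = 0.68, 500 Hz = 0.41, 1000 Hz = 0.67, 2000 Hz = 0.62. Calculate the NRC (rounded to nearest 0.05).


Given values:
  a_250 = 0.68, a_500 = 0.41
  a_1000 = 0.67, a_2000 = 0.62
Formula: NRC = (a250 + a500 + a1000 + a2000) / 4
Sum = 0.68 + 0.41 + 0.67 + 0.62 = 2.38
NRC = 2.38 / 4 = 0.595
Rounded to nearest 0.05: 0.6

0.6


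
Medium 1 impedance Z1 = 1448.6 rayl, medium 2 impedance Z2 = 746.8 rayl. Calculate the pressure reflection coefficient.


Given values:
  Z1 = 1448.6 rayl, Z2 = 746.8 rayl
Formula: R = (Z2 - Z1) / (Z2 + Z1)
Numerator: Z2 - Z1 = 746.8 - 1448.6 = -701.8
Denominator: Z2 + Z1 = 746.8 + 1448.6 = 2195.4
R = -701.8 / 2195.4 = -0.3197

-0.3197


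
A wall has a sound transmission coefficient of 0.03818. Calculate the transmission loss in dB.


Given values:
  tau = 0.03818
Formula: TL = 10 * log10(1 / tau)
Compute 1 / tau = 1 / 0.03818 = 26.1917
Compute log10(26.1917) = 1.418164
TL = 10 * 1.418164 = 14.18

14.18 dB


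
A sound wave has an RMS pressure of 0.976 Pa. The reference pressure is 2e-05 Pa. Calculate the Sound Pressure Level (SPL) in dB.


Given values:
  p = 0.976 Pa
  p_ref = 2e-05 Pa
Formula: SPL = 20 * log10(p / p_ref)
Compute ratio: p / p_ref = 0.976 / 2e-05 = 48800
Compute log10: log10(48800) = 4.68842
Multiply: SPL = 20 * 4.68842 = 93.77

93.77 dB


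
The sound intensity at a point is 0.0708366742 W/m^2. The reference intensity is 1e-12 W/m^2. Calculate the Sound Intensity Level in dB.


Given values:
  I = 0.0708366742 W/m^2
  I_ref = 1e-12 W/m^2
Formula: SIL = 10 * log10(I / I_ref)
Compute ratio: I / I_ref = 70836674200
Compute log10: log10(70836674200) = 10.850258
Multiply: SIL = 10 * 10.850258 = 108.5

108.5 dB


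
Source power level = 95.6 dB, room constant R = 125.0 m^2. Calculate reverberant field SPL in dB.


Given values:
  Lw = 95.6 dB, R = 125.0 m^2
Formula: SPL = Lw + 10 * log10(4 / R)
Compute 4 / R = 4 / 125.0 = 0.032
Compute 10 * log10(0.032) = -14.9485
SPL = 95.6 + (-14.9485) = 80.65

80.65 dB


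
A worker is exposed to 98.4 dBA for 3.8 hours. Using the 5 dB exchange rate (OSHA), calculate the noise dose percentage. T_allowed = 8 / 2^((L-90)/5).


Given values:
  L = 98.4 dBA, T = 3.8 hours
Formula: T_allowed = 8 / 2^((L - 90) / 5)
Compute exponent: (98.4 - 90) / 5 = 1.68
Compute 2^(1.68) = 3.20428
T_allowed = 8 / 3.20428 = 2.496661 hours
Dose = (T / T_allowed) * 100
Dose = (3.8 / 2.496661) * 100 = 152.2

152.2 %


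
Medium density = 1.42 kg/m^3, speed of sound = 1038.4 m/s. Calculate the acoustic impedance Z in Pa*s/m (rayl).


Given values:
  rho = 1.42 kg/m^3
  c = 1038.4 m/s
Formula: Z = rho * c
Z = 1.42 * 1038.4
Z = 1474.53

1474.53 rayl


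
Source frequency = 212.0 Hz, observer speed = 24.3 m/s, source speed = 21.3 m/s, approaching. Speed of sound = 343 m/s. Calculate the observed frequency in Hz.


Given values:
  f_s = 212.0 Hz, v_o = 24.3 m/s, v_s = 21.3 m/s
  Direction: approaching
Formula: f_o = f_s * (c + v_o) / (c - v_s)
Numerator: c + v_o = 343 + 24.3 = 367.3
Denominator: c - v_s = 343 - 21.3 = 321.7
f_o = 212.0 * 367.3 / 321.7 = 242.05

242.05 Hz


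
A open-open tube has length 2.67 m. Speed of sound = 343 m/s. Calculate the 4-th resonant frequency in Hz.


Given values:
  Tube type: open-open, L = 2.67 m, c = 343 m/s, n = 4
Formula: f_n = n * c / (2 * L)
Compute 2 * L = 2 * 2.67 = 5.34
f = 4 * 343 / 5.34
f = 256.93

256.93 Hz


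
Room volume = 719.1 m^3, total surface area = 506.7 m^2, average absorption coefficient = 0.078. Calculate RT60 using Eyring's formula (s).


Given values:
  V = 719.1 m^3, S = 506.7 m^2, alpha = 0.078
Formula: RT60 = 0.161 * V / (-S * ln(1 - alpha))
Compute ln(1 - 0.078) = ln(0.922) = -0.08121
Denominator: -506.7 * -0.08121 = 41.1491
Numerator: 0.161 * 719.1 = 115.7751
RT60 = 115.7751 / 41.1491 = 2.814

2.814 s


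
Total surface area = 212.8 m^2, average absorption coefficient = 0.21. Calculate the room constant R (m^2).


Given values:
  S = 212.8 m^2, alpha = 0.21
Formula: R = S * alpha / (1 - alpha)
Numerator: 212.8 * 0.21 = 44.688
Denominator: 1 - 0.21 = 0.79
R = 44.688 / 0.79 = 56.57

56.57 m^2


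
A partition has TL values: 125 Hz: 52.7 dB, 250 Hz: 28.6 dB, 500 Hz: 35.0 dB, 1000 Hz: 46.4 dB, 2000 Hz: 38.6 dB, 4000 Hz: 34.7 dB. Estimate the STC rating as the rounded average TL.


Given TL values at each frequency:
  125 Hz: 52.7 dB
  250 Hz: 28.6 dB
  500 Hz: 35.0 dB
  1000 Hz: 46.4 dB
  2000 Hz: 38.6 dB
  4000 Hz: 34.7 dB
Formula: STC ~ round(average of TL values)
Sum = 52.7 + 28.6 + 35.0 + 46.4 + 38.6 + 34.7 = 236.0
Average = 236.0 / 6 = 39.33
Rounded: 39

39


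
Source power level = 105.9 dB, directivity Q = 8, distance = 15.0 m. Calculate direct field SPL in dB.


Given values:
  Lw = 105.9 dB, Q = 8, r = 15.0 m
Formula: SPL = Lw + 10 * log10(Q / (4 * pi * r^2))
Compute 4 * pi * r^2 = 4 * pi * 15.0^2 = 2827.4334
Compute Q / denom = 8 / 2827.4334 = 0.00282942
Compute 10 * log10(0.00282942) = -25.483
SPL = 105.9 + (-25.483) = 80.42

80.42 dB


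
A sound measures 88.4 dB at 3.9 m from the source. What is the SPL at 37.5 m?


Given values:
  SPL1 = 88.4 dB, r1 = 3.9 m, r2 = 37.5 m
Formula: SPL2 = SPL1 - 20 * log10(r2 / r1)
Compute ratio: r2 / r1 = 37.5 / 3.9 = 9.6154
Compute log10: log10(9.6154) = 0.982967
Compute drop: 20 * 0.982967 = 19.6593
SPL2 = 88.4 - 19.6593 = 68.74

68.74 dB


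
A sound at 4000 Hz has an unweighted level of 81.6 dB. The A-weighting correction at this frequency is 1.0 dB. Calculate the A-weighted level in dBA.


Given values:
  SPL = 81.6 dB
  A-weighting at 4000 Hz = 1.0 dB
Formula: L_A = SPL + A_weight
L_A = 81.6 + (1.0)
L_A = 82.6

82.6 dBA


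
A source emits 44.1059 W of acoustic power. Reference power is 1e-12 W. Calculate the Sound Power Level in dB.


Given values:
  W = 44.1059 W
  W_ref = 1e-12 W
Formula: SWL = 10 * log10(W / W_ref)
Compute ratio: W / W_ref = 44105900000000
Compute log10: log10(44105900000000) = 13.644497
Multiply: SWL = 10 * 13.644497 = 136.44

136.44 dB


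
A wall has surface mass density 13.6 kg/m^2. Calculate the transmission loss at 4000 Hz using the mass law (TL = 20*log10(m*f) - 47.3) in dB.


Given values:
  m = 13.6 kg/m^2, f = 4000 Hz
Formula: TL = 20 * log10(m * f) - 47.3
Compute m * f = 13.6 * 4000 = 54400.0
Compute log10(54400.0) = 4.735599
Compute 20 * 4.735599 = 94.712
TL = 94.712 - 47.3 = 47.41

47.41 dB


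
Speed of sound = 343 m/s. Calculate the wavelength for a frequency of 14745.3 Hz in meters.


Given values:
  c = 343 m/s, f = 14745.3 Hz
Formula: lambda = c / f
lambda = 343 / 14745.3
lambda = 0.0233

0.0233 m


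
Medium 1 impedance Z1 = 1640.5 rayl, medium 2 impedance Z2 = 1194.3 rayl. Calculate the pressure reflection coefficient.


Given values:
  Z1 = 1640.5 rayl, Z2 = 1194.3 rayl
Formula: R = (Z2 - Z1) / (Z2 + Z1)
Numerator: Z2 - Z1 = 1194.3 - 1640.5 = -446.2
Denominator: Z2 + Z1 = 1194.3 + 1640.5 = 2834.8
R = -446.2 / 2834.8 = -0.1574

-0.1574


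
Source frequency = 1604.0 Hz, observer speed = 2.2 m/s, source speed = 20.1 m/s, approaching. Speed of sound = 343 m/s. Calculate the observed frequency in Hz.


Given values:
  f_s = 1604.0 Hz, v_o = 2.2 m/s, v_s = 20.1 m/s
  Direction: approaching
Formula: f_o = f_s * (c + v_o) / (c - v_s)
Numerator: c + v_o = 343 + 2.2 = 345.2
Denominator: c - v_s = 343 - 20.1 = 322.9
f_o = 1604.0 * 345.2 / 322.9 = 1714.77

1714.77 Hz


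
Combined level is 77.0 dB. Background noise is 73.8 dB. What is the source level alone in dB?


Given values:
  L_total = 77.0 dB, L_bg = 73.8 dB
Formula: L_source = 10 * log10(10^(L_total/10) - 10^(L_bg/10))
Convert to linear:
  10^(77.0/10) = 50118723.3627
  10^(73.8/10) = 23988329.1902
Difference: 50118723.3627 - 23988329.1902 = 26130394.1725
L_source = 10 * log10(26130394.1725) = 74.17

74.17 dB


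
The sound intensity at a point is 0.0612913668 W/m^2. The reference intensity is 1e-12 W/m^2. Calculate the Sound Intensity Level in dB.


Given values:
  I = 0.0612913668 W/m^2
  I_ref = 1e-12 W/m^2
Formula: SIL = 10 * log10(I / I_ref)
Compute ratio: I / I_ref = 61291366800
Compute log10: log10(61291366800) = 10.787399
Multiply: SIL = 10 * 10.787399 = 107.87

107.87 dB


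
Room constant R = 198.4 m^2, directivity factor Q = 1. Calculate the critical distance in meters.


Given values:
  R = 198.4 m^2, Q = 1
Formula: d_c = 0.141 * sqrt(Q * R)
Compute Q * R = 1 * 198.4 = 198.4
Compute sqrt(198.4) = 14.0855
d_c = 0.141 * 14.0855 = 1.986

1.986 m


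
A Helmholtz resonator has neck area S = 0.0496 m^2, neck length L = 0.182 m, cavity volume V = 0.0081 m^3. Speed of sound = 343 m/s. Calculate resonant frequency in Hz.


Given values:
  S = 0.0496 m^2, L = 0.182 m, V = 0.0081 m^3, c = 343 m/s
Formula: f = (c / (2*pi)) * sqrt(S / (V * L))
Compute V * L = 0.0081 * 0.182 = 0.0014742
Compute S / (V * L) = 0.0496 / 0.0014742 = 33.6454
Compute sqrt(33.6454) = 5.800465
Compute c / (2*pi) = 343 / 6.283185 = 54.590148
f = 54.590148 * 5.800465 = 316.65

316.65 Hz


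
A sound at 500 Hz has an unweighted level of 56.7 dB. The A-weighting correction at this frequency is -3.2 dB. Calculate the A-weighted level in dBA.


Given values:
  SPL = 56.7 dB
  A-weighting at 500 Hz = -3.2 dB
Formula: L_A = SPL + A_weight
L_A = 56.7 + (-3.2)
L_A = 53.5

53.5 dBA


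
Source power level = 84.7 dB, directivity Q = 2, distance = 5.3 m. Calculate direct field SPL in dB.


Given values:
  Lw = 84.7 dB, Q = 2, r = 5.3 m
Formula: SPL = Lw + 10 * log10(Q / (4 * pi * r^2))
Compute 4 * pi * r^2 = 4 * pi * 5.3^2 = 352.9894
Compute Q / denom = 2 / 352.9894 = 0.00566589
Compute 10 * log10(0.00566589) = -22.4673
SPL = 84.7 + (-22.4673) = 62.23

62.23 dB


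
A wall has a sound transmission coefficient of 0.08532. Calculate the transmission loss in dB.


Given values:
  tau = 0.08532
Formula: TL = 10 * log10(1 / tau)
Compute 1 / tau = 1 / 0.08532 = 11.7206
Compute log10(11.7206) = 1.06895
TL = 10 * 1.06895 = 10.69

10.69 dB


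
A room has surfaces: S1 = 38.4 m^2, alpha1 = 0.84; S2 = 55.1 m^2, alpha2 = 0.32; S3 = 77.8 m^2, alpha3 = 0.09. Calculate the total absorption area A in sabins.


Given surfaces:
  Surface 1: 38.4 * 0.84 = 32.256
  Surface 2: 55.1 * 0.32 = 17.632
  Surface 3: 77.8 * 0.09 = 7.002
Formula: A = sum(Si * alpha_i)
A = 32.256 + 17.632 + 7.002
A = 56.89

56.89 sabins


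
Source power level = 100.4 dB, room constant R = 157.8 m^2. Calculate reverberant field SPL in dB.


Given values:
  Lw = 100.4 dB, R = 157.8 m^2
Formula: SPL = Lw + 10 * log10(4 / R)
Compute 4 / R = 4 / 157.8 = 0.025349
Compute 10 * log10(0.025349) = -15.9604
SPL = 100.4 + (-15.9604) = 84.44

84.44 dB


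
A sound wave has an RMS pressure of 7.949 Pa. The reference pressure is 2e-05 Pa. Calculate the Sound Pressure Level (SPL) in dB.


Given values:
  p = 7.949 Pa
  p_ref = 2e-05 Pa
Formula: SPL = 20 * log10(p / p_ref)
Compute ratio: p / p_ref = 7.949 / 2e-05 = 397450
Compute log10: log10(397450) = 5.599283
Multiply: SPL = 20 * 5.599283 = 111.99

111.99 dB


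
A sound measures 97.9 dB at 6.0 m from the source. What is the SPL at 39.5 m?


Given values:
  SPL1 = 97.9 dB, r1 = 6.0 m, r2 = 39.5 m
Formula: SPL2 = SPL1 - 20 * log10(r2 / r1)
Compute ratio: r2 / r1 = 39.5 / 6.0 = 6.5833
Compute log10: log10(6.5833) = 0.818444
Compute drop: 20 * 0.818444 = 16.3689
SPL2 = 97.9 - 16.3689 = 81.53

81.53 dB


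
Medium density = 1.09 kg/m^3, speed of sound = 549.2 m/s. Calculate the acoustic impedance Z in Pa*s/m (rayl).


Given values:
  rho = 1.09 kg/m^3
  c = 549.2 m/s
Formula: Z = rho * c
Z = 1.09 * 549.2
Z = 598.63

598.63 rayl


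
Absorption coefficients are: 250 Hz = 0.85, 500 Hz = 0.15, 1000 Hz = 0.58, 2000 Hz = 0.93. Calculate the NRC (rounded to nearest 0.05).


Given values:
  a_250 = 0.85, a_500 = 0.15
  a_1000 = 0.58, a_2000 = 0.93
Formula: NRC = (a250 + a500 + a1000 + a2000) / 4
Sum = 0.85 + 0.15 + 0.58 + 0.93 = 2.51
NRC = 2.51 / 4 = 0.6275
Rounded to nearest 0.05: 0.65

0.65


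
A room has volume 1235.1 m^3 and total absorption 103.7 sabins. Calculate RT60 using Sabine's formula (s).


Given values:
  V = 1235.1 m^3
  A = 103.7 sabins
Formula: RT60 = 0.161 * V / A
Numerator: 0.161 * 1235.1 = 198.8511
RT60 = 198.8511 / 103.7 = 1.918

1.918 s


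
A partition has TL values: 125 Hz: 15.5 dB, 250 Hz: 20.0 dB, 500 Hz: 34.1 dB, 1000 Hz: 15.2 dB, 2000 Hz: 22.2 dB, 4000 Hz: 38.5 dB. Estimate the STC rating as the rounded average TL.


Given TL values at each frequency:
  125 Hz: 15.5 dB
  250 Hz: 20.0 dB
  500 Hz: 34.1 dB
  1000 Hz: 15.2 dB
  2000 Hz: 22.2 dB
  4000 Hz: 38.5 dB
Formula: STC ~ round(average of TL values)
Sum = 15.5 + 20.0 + 34.1 + 15.2 + 22.2 + 38.5 = 145.5
Average = 145.5 / 6 = 24.25
Rounded: 24

24


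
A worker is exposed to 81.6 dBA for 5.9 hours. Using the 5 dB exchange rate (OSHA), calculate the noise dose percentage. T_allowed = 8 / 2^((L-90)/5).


Given values:
  L = 81.6 dBA, T = 5.9 hours
Formula: T_allowed = 8 / 2^((L - 90) / 5)
Compute exponent: (81.6 - 90) / 5 = -1.68
Compute 2^(-1.68) = 0.312083
T_allowed = 8 / 0.312083 = 25.634206 hours
Dose = (T / T_allowed) * 100
Dose = (5.9 / 25.634206) * 100 = 23.02

23.02 %


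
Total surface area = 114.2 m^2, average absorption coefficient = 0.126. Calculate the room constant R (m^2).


Given values:
  S = 114.2 m^2, alpha = 0.126
Formula: R = S * alpha / (1 - alpha)
Numerator: 114.2 * 0.126 = 14.3892
Denominator: 1 - 0.126 = 0.874
R = 14.3892 / 0.874 = 16.46

16.46 m^2


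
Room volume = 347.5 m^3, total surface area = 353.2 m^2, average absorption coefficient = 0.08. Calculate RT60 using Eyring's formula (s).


Given values:
  V = 347.5 m^3, S = 353.2 m^2, alpha = 0.08
Formula: RT60 = 0.161 * V / (-S * ln(1 - alpha))
Compute ln(1 - 0.08) = ln(0.92) = -0.083382
Denominator: -353.2 * -0.083382 = 29.4505
Numerator: 0.161 * 347.5 = 55.9475
RT60 = 55.9475 / 29.4505 = 1.9

1.9 s


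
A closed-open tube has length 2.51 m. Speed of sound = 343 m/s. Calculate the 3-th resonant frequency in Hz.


Given values:
  Tube type: closed-open, L = 2.51 m, c = 343 m/s, n = 3
Formula: f_n = (2n - 1) * c / (4 * L)
Compute 2n - 1 = 2*3 - 1 = 5
Compute 4 * L = 4 * 2.51 = 10.04
f = 5 * 343 / 10.04
f = 170.82

170.82 Hz


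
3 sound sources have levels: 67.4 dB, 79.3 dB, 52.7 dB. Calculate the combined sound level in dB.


Formula: L_total = 10 * log10( sum(10^(Li/10)) )
  Source 1: 10^(67.4/10) = 5495408.7386
  Source 2: 10^(79.3/10) = 85113803.8202
  Source 3: 10^(52.7/10) = 186208.7137
Sum of linear values = 90795421.2725
L_total = 10 * log10(90795421.2725) = 79.58

79.58 dB


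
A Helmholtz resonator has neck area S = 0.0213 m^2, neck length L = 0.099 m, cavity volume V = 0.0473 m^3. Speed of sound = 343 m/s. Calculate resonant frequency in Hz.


Given values:
  S = 0.0213 m^2, L = 0.099 m, V = 0.0473 m^3, c = 343 m/s
Formula: f = (c / (2*pi)) * sqrt(S / (V * L))
Compute V * L = 0.0473 * 0.099 = 0.0046827
Compute S / (V * L) = 0.0213 / 0.0046827 = 4.5487
Compute sqrt(4.5487) = 2.132768
Compute c / (2*pi) = 343 / 6.283185 = 54.590148
f = 54.590148 * 2.132768 = 116.43

116.43 Hz


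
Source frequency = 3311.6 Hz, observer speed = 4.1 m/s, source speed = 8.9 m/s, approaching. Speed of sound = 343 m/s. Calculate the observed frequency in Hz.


Given values:
  f_s = 3311.6 Hz, v_o = 4.1 m/s, v_s = 8.9 m/s
  Direction: approaching
Formula: f_o = f_s * (c + v_o) / (c - v_s)
Numerator: c + v_o = 343 + 4.1 = 347.1
Denominator: c - v_s = 343 - 8.9 = 334.1
f_o = 3311.6 * 347.1 / 334.1 = 3440.46

3440.46 Hz


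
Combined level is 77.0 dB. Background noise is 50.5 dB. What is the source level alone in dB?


Given values:
  L_total = 77.0 dB, L_bg = 50.5 dB
Formula: L_source = 10 * log10(10^(L_total/10) - 10^(L_bg/10))
Convert to linear:
  10^(77.0/10) = 50118723.3627
  10^(50.5/10) = 112201.8454
Difference: 50118723.3627 - 112201.8454 = 50006521.5173
L_source = 10 * log10(50006521.5173) = 76.99

76.99 dB


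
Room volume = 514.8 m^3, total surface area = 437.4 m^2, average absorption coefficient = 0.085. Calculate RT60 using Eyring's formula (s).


Given values:
  V = 514.8 m^3, S = 437.4 m^2, alpha = 0.085
Formula: RT60 = 0.161 * V / (-S * ln(1 - alpha))
Compute ln(1 - 0.085) = ln(0.915) = -0.088831
Denominator: -437.4 * -0.088831 = 38.8547
Numerator: 0.161 * 514.8 = 82.8828
RT60 = 82.8828 / 38.8547 = 2.133

2.133 s


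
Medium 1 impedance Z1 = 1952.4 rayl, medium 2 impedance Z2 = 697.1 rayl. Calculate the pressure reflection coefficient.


Given values:
  Z1 = 1952.4 rayl, Z2 = 697.1 rayl
Formula: R = (Z2 - Z1) / (Z2 + Z1)
Numerator: Z2 - Z1 = 697.1 - 1952.4 = -1255.3
Denominator: Z2 + Z1 = 697.1 + 1952.4 = 2649.5
R = -1255.3 / 2649.5 = -0.4738

-0.4738


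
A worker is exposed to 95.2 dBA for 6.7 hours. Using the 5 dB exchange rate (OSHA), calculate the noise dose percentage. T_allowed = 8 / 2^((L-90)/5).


Given values:
  L = 95.2 dBA, T = 6.7 hours
Formula: T_allowed = 8 / 2^((L - 90) / 5)
Compute exponent: (95.2 - 90) / 5 = 1.04
Compute 2^(1.04) = 2.056228
T_allowed = 8 / 2.056228 = 3.890619 hours
Dose = (T / T_allowed) * 100
Dose = (6.7 / 3.890619) * 100 = 172.21

172.21 %


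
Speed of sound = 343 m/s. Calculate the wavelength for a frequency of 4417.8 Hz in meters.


Given values:
  c = 343 m/s, f = 4417.8 Hz
Formula: lambda = c / f
lambda = 343 / 4417.8
lambda = 0.0776

0.0776 m


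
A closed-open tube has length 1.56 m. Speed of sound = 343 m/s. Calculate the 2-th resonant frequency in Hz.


Given values:
  Tube type: closed-open, L = 1.56 m, c = 343 m/s, n = 2
Formula: f_n = (2n - 1) * c / (4 * L)
Compute 2n - 1 = 2*2 - 1 = 3
Compute 4 * L = 4 * 1.56 = 6.24
f = 3 * 343 / 6.24
f = 164.9

164.9 Hz


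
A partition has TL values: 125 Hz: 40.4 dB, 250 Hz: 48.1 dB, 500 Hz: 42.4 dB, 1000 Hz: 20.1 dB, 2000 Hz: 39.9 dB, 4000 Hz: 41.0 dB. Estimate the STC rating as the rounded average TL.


Given TL values at each frequency:
  125 Hz: 40.4 dB
  250 Hz: 48.1 dB
  500 Hz: 42.4 dB
  1000 Hz: 20.1 dB
  2000 Hz: 39.9 dB
  4000 Hz: 41.0 dB
Formula: STC ~ round(average of TL values)
Sum = 40.4 + 48.1 + 42.4 + 20.1 + 39.9 + 41.0 = 231.9
Average = 231.9 / 6 = 38.65
Rounded: 39

39


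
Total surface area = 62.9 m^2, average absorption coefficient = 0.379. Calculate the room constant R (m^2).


Given values:
  S = 62.9 m^2, alpha = 0.379
Formula: R = S * alpha / (1 - alpha)
Numerator: 62.9 * 0.379 = 23.8391
Denominator: 1 - 0.379 = 0.621
R = 23.8391 / 0.621 = 38.39

38.39 m^2


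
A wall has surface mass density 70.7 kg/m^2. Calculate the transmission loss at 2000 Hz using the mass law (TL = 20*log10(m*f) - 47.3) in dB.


Given values:
  m = 70.7 kg/m^2, f = 2000 Hz
Formula: TL = 20 * log10(m * f) - 47.3
Compute m * f = 70.7 * 2000 = 141400.0
Compute log10(141400.0) = 5.150449
Compute 20 * 5.150449 = 103.009
TL = 103.009 - 47.3 = 55.71

55.71 dB


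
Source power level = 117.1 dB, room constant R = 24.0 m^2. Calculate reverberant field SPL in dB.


Given values:
  Lw = 117.1 dB, R = 24.0 m^2
Formula: SPL = Lw + 10 * log10(4 / R)
Compute 4 / R = 4 / 24.0 = 0.166667
Compute 10 * log10(0.166667) = -7.7815
SPL = 117.1 + (-7.7815) = 109.32

109.32 dB


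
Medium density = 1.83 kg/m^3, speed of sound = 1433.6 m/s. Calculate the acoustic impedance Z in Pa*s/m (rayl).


Given values:
  rho = 1.83 kg/m^3
  c = 1433.6 m/s
Formula: Z = rho * c
Z = 1.83 * 1433.6
Z = 2623.49

2623.49 rayl


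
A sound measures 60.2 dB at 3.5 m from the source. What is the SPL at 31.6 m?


Given values:
  SPL1 = 60.2 dB, r1 = 3.5 m, r2 = 31.6 m
Formula: SPL2 = SPL1 - 20 * log10(r2 / r1)
Compute ratio: r2 / r1 = 31.6 / 3.5 = 9.0286
Compute log10: log10(9.0286) = 0.95562
Compute drop: 20 * 0.95562 = 19.1124
SPL2 = 60.2 - 19.1124 = 41.09

41.09 dB


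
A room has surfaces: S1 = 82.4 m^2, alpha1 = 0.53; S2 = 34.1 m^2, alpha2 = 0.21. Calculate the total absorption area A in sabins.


Given surfaces:
  Surface 1: 82.4 * 0.53 = 43.672
  Surface 2: 34.1 * 0.21 = 7.161
Formula: A = sum(Si * alpha_i)
A = 43.672 + 7.161
A = 50.83

50.83 sabins


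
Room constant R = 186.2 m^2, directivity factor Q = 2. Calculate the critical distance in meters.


Given values:
  R = 186.2 m^2, Q = 2
Formula: d_c = 0.141 * sqrt(Q * R)
Compute Q * R = 2 * 186.2 = 372.4
Compute sqrt(372.4) = 19.2977
d_c = 0.141 * 19.2977 = 2.721

2.721 m


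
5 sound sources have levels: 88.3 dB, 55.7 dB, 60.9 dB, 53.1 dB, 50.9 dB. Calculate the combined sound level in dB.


Formula: L_total = 10 * log10( sum(10^(Li/10)) )
  Source 1: 10^(88.3/10) = 676082975.392
  Source 2: 10^(55.7/10) = 371535.2291
  Source 3: 10^(60.9/10) = 1230268.7708
  Source 4: 10^(53.1/10) = 204173.7945
  Source 5: 10^(50.9/10) = 123026.8771
Sum of linear values = 678011980.0635
L_total = 10 * log10(678011980.0635) = 88.31

88.31 dB


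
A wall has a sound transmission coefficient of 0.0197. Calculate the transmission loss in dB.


Given values:
  tau = 0.0197
Formula: TL = 10 * log10(1 / tau)
Compute 1 / tau = 1 / 0.0197 = 50.7614
Compute log10(50.7614) = 1.705534
TL = 10 * 1.705534 = 17.06

17.06 dB


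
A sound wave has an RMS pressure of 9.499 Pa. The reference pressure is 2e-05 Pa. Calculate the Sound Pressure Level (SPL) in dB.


Given values:
  p = 9.499 Pa
  p_ref = 2e-05 Pa
Formula: SPL = 20 * log10(p / p_ref)
Compute ratio: p / p_ref = 9.499 / 2e-05 = 474950
Compute log10: log10(474950) = 5.676648
Multiply: SPL = 20 * 5.676648 = 113.53

113.53 dB


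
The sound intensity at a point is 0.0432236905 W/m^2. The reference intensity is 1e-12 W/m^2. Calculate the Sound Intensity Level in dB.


Given values:
  I = 0.0432236905 W/m^2
  I_ref = 1e-12 W/m^2
Formula: SIL = 10 * log10(I / I_ref)
Compute ratio: I / I_ref = 43223690500
Compute log10: log10(43223690500) = 10.635722
Multiply: SIL = 10 * 10.635722 = 106.36

106.36 dB


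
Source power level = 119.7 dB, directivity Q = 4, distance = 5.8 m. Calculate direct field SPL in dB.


Given values:
  Lw = 119.7 dB, Q = 4, r = 5.8 m
Formula: SPL = Lw + 10 * log10(Q / (4 * pi * r^2))
Compute 4 * pi * r^2 = 4 * pi * 5.8^2 = 422.7327
Compute Q / denom = 4 / 422.7327 = 0.00946224
Compute 10 * log10(0.00946224) = -20.2401
SPL = 119.7 + (-20.2401) = 99.46

99.46 dB


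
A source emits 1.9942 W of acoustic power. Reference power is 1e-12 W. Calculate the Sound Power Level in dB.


Given values:
  W = 1.9942 W
  W_ref = 1e-12 W
Formula: SWL = 10 * log10(W / W_ref)
Compute ratio: W / W_ref = 1994200000000
Compute log10: log10(1994200000000) = 12.299769
Multiply: SWL = 10 * 12.299769 = 123.0

123.0 dB


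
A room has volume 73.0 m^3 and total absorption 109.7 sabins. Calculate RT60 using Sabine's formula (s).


Given values:
  V = 73.0 m^3
  A = 109.7 sabins
Formula: RT60 = 0.161 * V / A
Numerator: 0.161 * 73.0 = 11.753
RT60 = 11.753 / 109.7 = 0.107

0.107 s


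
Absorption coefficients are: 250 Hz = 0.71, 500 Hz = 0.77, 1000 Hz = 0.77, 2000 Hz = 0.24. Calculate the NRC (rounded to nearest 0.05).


Given values:
  a_250 = 0.71, a_500 = 0.77
  a_1000 = 0.77, a_2000 = 0.24
Formula: NRC = (a250 + a500 + a1000 + a2000) / 4
Sum = 0.71 + 0.77 + 0.77 + 0.24 = 2.49
NRC = 2.49 / 4 = 0.6225
Rounded to nearest 0.05: 0.6

0.6


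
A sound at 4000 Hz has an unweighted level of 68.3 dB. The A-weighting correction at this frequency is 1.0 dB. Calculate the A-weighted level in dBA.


Given values:
  SPL = 68.3 dB
  A-weighting at 4000 Hz = 1.0 dB
Formula: L_A = SPL + A_weight
L_A = 68.3 + (1.0)
L_A = 69.3

69.3 dBA


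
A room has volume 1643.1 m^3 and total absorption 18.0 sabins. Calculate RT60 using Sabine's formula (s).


Given values:
  V = 1643.1 m^3
  A = 18.0 sabins
Formula: RT60 = 0.161 * V / A
Numerator: 0.161 * 1643.1 = 264.5391
RT60 = 264.5391 / 18.0 = 14.697

14.697 s


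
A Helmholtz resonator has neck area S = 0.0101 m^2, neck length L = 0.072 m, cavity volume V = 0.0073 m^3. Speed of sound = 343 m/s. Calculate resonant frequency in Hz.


Given values:
  S = 0.0101 m^2, L = 0.072 m, V = 0.0073 m^3, c = 343 m/s
Formula: f = (c / (2*pi)) * sqrt(S / (V * L))
Compute V * L = 0.0073 * 0.072 = 0.0005256
Compute S / (V * L) = 0.0101 / 0.0005256 = 19.2161
Compute sqrt(19.2161) = 4.383617
Compute c / (2*pi) = 343 / 6.283185 = 54.590148
f = 54.590148 * 4.383617 = 239.3

239.3 Hz


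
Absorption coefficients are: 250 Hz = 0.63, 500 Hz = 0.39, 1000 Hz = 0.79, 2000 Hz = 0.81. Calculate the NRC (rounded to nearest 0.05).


Given values:
  a_250 = 0.63, a_500 = 0.39
  a_1000 = 0.79, a_2000 = 0.81
Formula: NRC = (a250 + a500 + a1000 + a2000) / 4
Sum = 0.63 + 0.39 + 0.79 + 0.81 = 2.62
NRC = 2.62 / 4 = 0.655
Rounded to nearest 0.05: 0.65

0.65


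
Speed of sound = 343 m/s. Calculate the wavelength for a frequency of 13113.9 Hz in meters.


Given values:
  c = 343 m/s, f = 13113.9 Hz
Formula: lambda = c / f
lambda = 343 / 13113.9
lambda = 0.0262

0.0262 m


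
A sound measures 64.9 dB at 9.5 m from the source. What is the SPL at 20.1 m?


Given values:
  SPL1 = 64.9 dB, r1 = 9.5 m, r2 = 20.1 m
Formula: SPL2 = SPL1 - 20 * log10(r2 / r1)
Compute ratio: r2 / r1 = 20.1 / 9.5 = 2.1158
Compute log10: log10(2.1158) = 0.325475
Compute drop: 20 * 0.325475 = 6.5095
SPL2 = 64.9 - 6.5095 = 58.39

58.39 dB


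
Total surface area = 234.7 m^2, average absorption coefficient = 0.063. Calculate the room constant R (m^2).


Given values:
  S = 234.7 m^2, alpha = 0.063
Formula: R = S * alpha / (1 - alpha)
Numerator: 234.7 * 0.063 = 14.7861
Denominator: 1 - 0.063 = 0.937
R = 14.7861 / 0.937 = 15.78

15.78 m^2


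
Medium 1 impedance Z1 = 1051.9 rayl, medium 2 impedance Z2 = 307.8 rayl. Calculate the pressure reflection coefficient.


Given values:
  Z1 = 1051.9 rayl, Z2 = 307.8 rayl
Formula: R = (Z2 - Z1) / (Z2 + Z1)
Numerator: Z2 - Z1 = 307.8 - 1051.9 = -744.1
Denominator: Z2 + Z1 = 307.8 + 1051.9 = 1359.7
R = -744.1 / 1359.7 = -0.5473

-0.5473


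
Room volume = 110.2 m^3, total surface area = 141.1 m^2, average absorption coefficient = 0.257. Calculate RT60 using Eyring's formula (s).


Given values:
  V = 110.2 m^3, S = 141.1 m^2, alpha = 0.257
Formula: RT60 = 0.161 * V / (-S * ln(1 - alpha))
Compute ln(1 - 0.257) = ln(0.743) = -0.297059
Denominator: -141.1 * -0.297059 = 41.915
Numerator: 0.161 * 110.2 = 17.7422
RT60 = 17.7422 / 41.915 = 0.423

0.423 s


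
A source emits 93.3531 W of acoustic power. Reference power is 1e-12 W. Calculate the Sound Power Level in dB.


Given values:
  W = 93.3531 W
  W_ref = 1e-12 W
Formula: SWL = 10 * log10(W / W_ref)
Compute ratio: W / W_ref = 93353100000000
Compute log10: log10(93353100000000) = 13.970129
Multiply: SWL = 10 * 13.970129 = 139.7

139.7 dB


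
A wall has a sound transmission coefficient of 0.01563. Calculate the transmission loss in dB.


Given values:
  tau = 0.01563
Formula: TL = 10 * log10(1 / tau)
Compute 1 / tau = 1 / 0.01563 = 63.9795
Compute log10(63.9795) = 1.806041
TL = 10 * 1.806041 = 18.06

18.06 dB


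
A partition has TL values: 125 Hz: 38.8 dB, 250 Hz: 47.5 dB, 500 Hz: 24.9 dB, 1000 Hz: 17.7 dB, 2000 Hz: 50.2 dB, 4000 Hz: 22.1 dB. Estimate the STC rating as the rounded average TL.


Given TL values at each frequency:
  125 Hz: 38.8 dB
  250 Hz: 47.5 dB
  500 Hz: 24.9 dB
  1000 Hz: 17.7 dB
  2000 Hz: 50.2 dB
  4000 Hz: 22.1 dB
Formula: STC ~ round(average of TL values)
Sum = 38.8 + 47.5 + 24.9 + 17.7 + 50.2 + 22.1 = 201.2
Average = 201.2 / 6 = 33.53
Rounded: 34

34


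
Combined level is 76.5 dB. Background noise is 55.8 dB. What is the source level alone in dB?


Given values:
  L_total = 76.5 dB, L_bg = 55.8 dB
Formula: L_source = 10 * log10(10^(L_total/10) - 10^(L_bg/10))
Convert to linear:
  10^(76.5/10) = 44668359.2151
  10^(55.8/10) = 380189.3963
Difference: 44668359.2151 - 380189.3963 = 44288169.8188
L_source = 10 * log10(44288169.8188) = 76.46

76.46 dB


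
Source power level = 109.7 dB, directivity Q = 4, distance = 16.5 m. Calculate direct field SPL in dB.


Given values:
  Lw = 109.7 dB, Q = 4, r = 16.5 m
Formula: SPL = Lw + 10 * log10(Q / (4 * pi * r^2))
Compute 4 * pi * r^2 = 4 * pi * 16.5^2 = 3421.1944
Compute Q / denom = 4 / 3421.1944 = 0.00116918
Compute 10 * log10(0.00116918) = -29.3212
SPL = 109.7 + (-29.3212) = 80.38

80.38 dB


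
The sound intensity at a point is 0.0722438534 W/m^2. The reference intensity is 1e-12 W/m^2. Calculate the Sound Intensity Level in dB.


Given values:
  I = 0.0722438534 W/m^2
  I_ref = 1e-12 W/m^2
Formula: SIL = 10 * log10(I / I_ref)
Compute ratio: I / I_ref = 72243853400
Compute log10: log10(72243853400) = 10.858801
Multiply: SIL = 10 * 10.858801 = 108.59

108.59 dB
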